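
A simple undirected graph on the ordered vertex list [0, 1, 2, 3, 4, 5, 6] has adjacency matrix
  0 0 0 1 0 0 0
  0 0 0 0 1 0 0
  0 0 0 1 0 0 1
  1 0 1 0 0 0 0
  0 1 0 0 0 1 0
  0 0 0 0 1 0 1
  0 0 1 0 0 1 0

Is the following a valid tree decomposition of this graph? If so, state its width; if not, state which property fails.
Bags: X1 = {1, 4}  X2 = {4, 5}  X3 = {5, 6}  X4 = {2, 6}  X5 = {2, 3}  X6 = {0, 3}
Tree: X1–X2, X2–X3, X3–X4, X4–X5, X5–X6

Vertex coverage: the bags together contain {0, 1, 2, 3, 4, 5, 6}, the full vertex set. Edge coverage: each edge of G has both endpoints in at least one bag. Running intersection: for every vertex, the bags containing it form a connected subtree. All three properties hold, so this is a valid tree decomposition of width max|bag| − 1 = 1, and hence tw(G) ≤ 1.

Yes; width 1.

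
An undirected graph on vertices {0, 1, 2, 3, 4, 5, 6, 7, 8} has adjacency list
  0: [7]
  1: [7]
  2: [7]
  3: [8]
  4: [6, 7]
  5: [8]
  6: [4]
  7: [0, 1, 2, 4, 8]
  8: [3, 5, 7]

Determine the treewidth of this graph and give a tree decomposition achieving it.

Every bag has size at most 2, so the width is 2 − 1 = 1 and tw(G) ≤ 1. G has an edge, so its treewidth is at least 1. Combining the bounds, tw(G) = 1.

Treewidth 1.
One optimal decomposition is:
Bags: B1 = {4, 6}  B2 = {4, 7}  B3 = {7, 8}  B4 = {5, 8}  B5 = {0, 7}  B6 = {1, 7}  B7 = {2, 7}  B8 = {3, 8}
Tree: B1–B2, B2–B3, B3–B4, B2–B5, B2–B6, B3–B7, B3–B8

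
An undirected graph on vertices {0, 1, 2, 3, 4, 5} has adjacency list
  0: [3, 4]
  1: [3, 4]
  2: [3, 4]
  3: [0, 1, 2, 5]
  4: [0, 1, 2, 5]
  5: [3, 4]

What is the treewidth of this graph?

A width-2 tree decomposition is:
Bags: B1 = {3, 4, 5}  B2 = {0, 3, 4}  B3 = {1, 3, 4}  B4 = {2, 3, 4}
Tree: B1–B2, B2–B3, B3–B4
Each bag holds 3 vertices, so the decomposition has width 2, which upper-bounds the treewidth. Since 5–3–0–4–5 is a cycle in G, G is not acyclic. Forests are exactly the graphs of treewidth ≤ 1, so tw(G) ≥ 2. The upper and lower bounds meet at 2, so that is the treewidth.

2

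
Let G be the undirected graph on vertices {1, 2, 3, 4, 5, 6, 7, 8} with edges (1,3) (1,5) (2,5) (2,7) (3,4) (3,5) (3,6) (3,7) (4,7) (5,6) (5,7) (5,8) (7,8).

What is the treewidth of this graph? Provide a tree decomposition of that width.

Treewidth 2.
One optimal decomposition is:
Bags: B1 = {3, 5, 7}  B2 = {3, 4, 7}  B3 = {1, 3, 5}  B4 = {2, 5, 7}  B5 = {3, 5, 6}  B6 = {5, 7, 8}
Tree: B1–B2, B1–B3, B1–B4, B1–B5, B1–B6

Each bag holds 3 vertices, so the decomposition has width 2, which upper-bounds the treewidth. Conversely, {3, 4, 7} is a clique of size 3, and the vertices of any clique must share a bag in every tree decomposition; so some bag has ≥ 3 vertices and tw(G) ≥ 2. Combining the bounds, tw(G) = 2.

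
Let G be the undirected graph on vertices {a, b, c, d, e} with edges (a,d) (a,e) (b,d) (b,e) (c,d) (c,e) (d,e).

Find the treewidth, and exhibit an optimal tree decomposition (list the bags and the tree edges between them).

Each bag holds 3 vertices, so the decomposition has width 2, which upper-bounds the treewidth. For the lower bound, the 3 vertices {c, d, e} are pairwise adjacent, and any tree decomposition puts a clique entirely inside one bag — forcing width ≥ 2. Combining the bounds, tw(G) = 2.

Treewidth 2.
One optimal decomposition is:
Bags: B1 = {b, d, e}  B2 = {c, d, e}  B3 = {a, d, e}
Tree: B1–B2, B1–B3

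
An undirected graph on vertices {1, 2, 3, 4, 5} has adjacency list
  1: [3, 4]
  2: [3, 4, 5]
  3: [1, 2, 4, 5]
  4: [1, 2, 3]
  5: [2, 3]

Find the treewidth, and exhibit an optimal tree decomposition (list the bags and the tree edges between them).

The largest bag has 3 vertices, giving width 2; this decomposition certifies tw(G) ≤ 2. Conversely, {1, 3, 4} is a clique of size 3, and the vertices of any clique must share a bag in every tree decomposition; so some bag has ≥ 3 vertices and tw(G) ≥ 2. The upper and lower bounds meet at 2, so that is the treewidth.

Treewidth 2.
One such decomposition:
Bags: B1 = {2, 3, 4}  B2 = {1, 3, 4}  B3 = {2, 3, 5}
Tree: B1–B2, B1–B3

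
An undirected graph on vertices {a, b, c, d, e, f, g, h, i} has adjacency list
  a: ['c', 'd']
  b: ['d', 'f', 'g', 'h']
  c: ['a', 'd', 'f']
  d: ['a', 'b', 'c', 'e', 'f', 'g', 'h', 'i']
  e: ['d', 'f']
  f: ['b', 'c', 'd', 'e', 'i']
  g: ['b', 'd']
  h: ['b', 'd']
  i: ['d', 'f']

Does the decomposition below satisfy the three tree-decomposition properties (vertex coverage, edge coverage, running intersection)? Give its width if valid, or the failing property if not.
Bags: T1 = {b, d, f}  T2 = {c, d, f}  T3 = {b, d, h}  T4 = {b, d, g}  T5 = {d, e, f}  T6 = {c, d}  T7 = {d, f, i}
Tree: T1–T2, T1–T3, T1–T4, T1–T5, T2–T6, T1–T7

A tree decomposition must satisfy three properties: every vertex lies in some bag; for every edge, both endpoints lie together in some bag; and for every vertex, the bags containing it form a connected subtree. Here vertex a appears in no bag, so the decomposition is invalid.

No — vertex a appears in no bag.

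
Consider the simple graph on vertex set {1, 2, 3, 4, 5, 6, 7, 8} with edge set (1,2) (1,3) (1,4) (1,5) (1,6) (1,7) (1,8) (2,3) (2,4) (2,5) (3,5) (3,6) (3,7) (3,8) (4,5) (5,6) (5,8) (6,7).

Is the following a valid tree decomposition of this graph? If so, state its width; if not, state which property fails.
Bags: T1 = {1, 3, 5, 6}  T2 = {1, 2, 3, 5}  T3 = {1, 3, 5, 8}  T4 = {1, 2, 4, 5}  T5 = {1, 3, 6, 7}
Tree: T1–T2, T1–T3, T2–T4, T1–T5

Yes; width 3.

Vertex coverage: the bags together contain {1, 2, 3, 4, 5, 6, 7, 8}, the full vertex set. Edge coverage: each edge of G has both endpoints in at least one bag. Running intersection: for every vertex, the bags containing it form a connected subtree. All three properties hold, so this is a valid tree decomposition of width max|bag| − 1 = 3, and hence tw(G) ≤ 3.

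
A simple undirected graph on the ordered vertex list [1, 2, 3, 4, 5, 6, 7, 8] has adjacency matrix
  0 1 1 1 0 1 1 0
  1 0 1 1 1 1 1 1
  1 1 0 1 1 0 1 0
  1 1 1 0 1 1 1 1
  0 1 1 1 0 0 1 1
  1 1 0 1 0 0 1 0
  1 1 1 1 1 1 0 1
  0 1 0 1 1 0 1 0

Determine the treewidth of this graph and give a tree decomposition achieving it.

Every bag has size at most 5, so the width is 5 − 1 = 4 and tw(G) ≤ 4. On the other hand G contains the 5-clique {2, 4, 5, 7, 8}. A clique must lie in a single bag of any decomposition, so no decomposition can have width below 4. Combining the bounds, tw(G) = 4.

Treewidth 4.
One such decomposition:
Bags: B1 = {1, 2, 3, 4, 7}  B2 = {1, 2, 4, 6, 7}  B3 = {2, 3, 4, 5, 7}  B4 = {2, 4, 5, 7, 8}
Tree: B1–B2, B1–B3, B3–B4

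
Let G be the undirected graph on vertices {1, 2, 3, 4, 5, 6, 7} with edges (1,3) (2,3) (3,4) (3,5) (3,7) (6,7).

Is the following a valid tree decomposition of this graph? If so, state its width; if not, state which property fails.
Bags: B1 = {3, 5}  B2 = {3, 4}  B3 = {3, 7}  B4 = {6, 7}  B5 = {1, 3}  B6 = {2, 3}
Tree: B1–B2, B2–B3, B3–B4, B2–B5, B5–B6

Every vertex of G appears in some bag (union = {1, 2, 3, 4, 5, 6, 7}); every edge is covered by a bag; and for each vertex v the set of bags containing v is connected in the bag tree. The decomposition is therefore valid. The largest bag has 2 vertices, so the width is 1.

Yes; width 1.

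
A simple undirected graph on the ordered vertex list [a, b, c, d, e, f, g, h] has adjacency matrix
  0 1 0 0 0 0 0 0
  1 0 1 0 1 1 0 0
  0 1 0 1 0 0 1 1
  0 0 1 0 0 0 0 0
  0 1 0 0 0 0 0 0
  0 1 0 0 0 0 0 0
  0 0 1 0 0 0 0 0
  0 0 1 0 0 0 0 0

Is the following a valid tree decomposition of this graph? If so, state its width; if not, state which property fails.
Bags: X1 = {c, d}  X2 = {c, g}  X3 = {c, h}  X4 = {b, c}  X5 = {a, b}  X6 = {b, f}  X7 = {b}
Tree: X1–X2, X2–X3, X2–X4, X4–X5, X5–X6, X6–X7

A tree decomposition must satisfy three properties: every vertex lies in some bag; for every edge, both endpoints lie together in some bag; and for every vertex, the bags containing it form a connected subtree. Here vertex e appears in no bag, so the decomposition is invalid.

No — vertex e appears in no bag.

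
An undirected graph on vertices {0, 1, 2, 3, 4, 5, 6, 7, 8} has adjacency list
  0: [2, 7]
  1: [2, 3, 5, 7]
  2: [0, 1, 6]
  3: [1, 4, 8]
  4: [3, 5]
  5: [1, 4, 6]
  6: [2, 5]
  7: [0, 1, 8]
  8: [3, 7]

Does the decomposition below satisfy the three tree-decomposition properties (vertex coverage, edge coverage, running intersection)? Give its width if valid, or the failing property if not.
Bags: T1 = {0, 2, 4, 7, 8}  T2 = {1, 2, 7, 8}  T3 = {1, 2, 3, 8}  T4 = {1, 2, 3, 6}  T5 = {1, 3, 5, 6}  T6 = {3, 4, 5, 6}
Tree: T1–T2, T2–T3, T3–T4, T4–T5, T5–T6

A tree decomposition must satisfy three properties: every vertex lies in some bag; for every edge, both endpoints lie together in some bag; and for every vertex, the bags containing it form a connected subtree. Here bags containing vertex 4 are not connected in the tree, so the decomposition is invalid.

No — bags containing vertex 4 are not connected in the tree.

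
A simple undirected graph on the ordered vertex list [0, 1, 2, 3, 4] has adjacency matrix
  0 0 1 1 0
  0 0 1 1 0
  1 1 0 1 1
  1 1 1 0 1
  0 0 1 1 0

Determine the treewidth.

2

A width-2 tree decomposition is:
Bags: B1 = {0, 2, 3}  B2 = {2, 3, 4}  B3 = {1, 2, 3}
Tree: B1–B2, B1–B3
Every bag has size at most 3, so the width is 3 − 1 = 2 and tw(G) ≤ 2. For the lower bound, the 3 vertices {0, 2, 3} are pairwise adjacent, and any tree decomposition puts a clique entirely inside one bag — forcing width ≥ 2. The upper and lower bounds meet at 2, so that is the treewidth.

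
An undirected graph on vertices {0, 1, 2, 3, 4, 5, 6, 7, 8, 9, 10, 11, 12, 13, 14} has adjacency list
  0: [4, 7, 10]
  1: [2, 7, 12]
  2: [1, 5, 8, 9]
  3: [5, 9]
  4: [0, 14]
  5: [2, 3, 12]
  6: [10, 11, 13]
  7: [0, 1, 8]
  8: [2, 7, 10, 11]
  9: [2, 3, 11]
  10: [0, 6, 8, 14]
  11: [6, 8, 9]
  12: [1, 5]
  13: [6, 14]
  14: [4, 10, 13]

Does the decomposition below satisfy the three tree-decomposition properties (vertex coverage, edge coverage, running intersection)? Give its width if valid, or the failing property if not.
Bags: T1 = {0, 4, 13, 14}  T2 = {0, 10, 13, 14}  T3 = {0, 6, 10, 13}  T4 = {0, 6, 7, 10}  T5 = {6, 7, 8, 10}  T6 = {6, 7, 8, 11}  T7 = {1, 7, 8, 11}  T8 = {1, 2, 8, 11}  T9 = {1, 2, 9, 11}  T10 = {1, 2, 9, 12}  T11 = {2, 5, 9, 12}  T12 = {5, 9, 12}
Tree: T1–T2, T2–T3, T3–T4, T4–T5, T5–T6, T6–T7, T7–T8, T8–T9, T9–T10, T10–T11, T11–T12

A tree decomposition must satisfy three properties: every vertex lies in some bag; for every edge, both endpoints lie together in some bag; and for every vertex, the bags containing it form a connected subtree. Here vertex 3 appears in no bag, so the decomposition is invalid.

No — vertex 3 appears in no bag.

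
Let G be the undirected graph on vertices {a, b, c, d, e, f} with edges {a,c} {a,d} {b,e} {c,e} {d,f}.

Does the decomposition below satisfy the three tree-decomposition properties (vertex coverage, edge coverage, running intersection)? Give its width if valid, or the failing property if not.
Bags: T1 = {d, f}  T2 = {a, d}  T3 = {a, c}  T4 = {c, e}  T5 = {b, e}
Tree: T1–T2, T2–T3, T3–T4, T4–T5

Yes; width 1.

Every vertex of G appears in some bag (union = {a, b, c, d, e, f}); every edge is covered by a bag; and for each vertex v the set of bags containing v is connected in the bag tree. The decomposition is therefore valid. The largest bag has 2 vertices, so the width is 1.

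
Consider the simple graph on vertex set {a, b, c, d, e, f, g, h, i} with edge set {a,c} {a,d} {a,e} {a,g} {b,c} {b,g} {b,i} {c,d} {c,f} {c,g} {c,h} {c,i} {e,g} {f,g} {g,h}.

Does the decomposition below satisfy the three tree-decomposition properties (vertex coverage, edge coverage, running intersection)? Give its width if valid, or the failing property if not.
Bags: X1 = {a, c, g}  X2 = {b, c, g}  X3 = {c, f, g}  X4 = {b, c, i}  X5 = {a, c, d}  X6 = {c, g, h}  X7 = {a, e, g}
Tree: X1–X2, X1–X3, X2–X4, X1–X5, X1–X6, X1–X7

Yes; width 2.

Every vertex of G appears in some bag (union = {a, b, c, d, e, f, g, h, i}); every edge is covered by a bag; and for each vertex v the set of bags containing v is connected in the bag tree. The decomposition is therefore valid. The largest bag has 3 vertices, so the width is 2.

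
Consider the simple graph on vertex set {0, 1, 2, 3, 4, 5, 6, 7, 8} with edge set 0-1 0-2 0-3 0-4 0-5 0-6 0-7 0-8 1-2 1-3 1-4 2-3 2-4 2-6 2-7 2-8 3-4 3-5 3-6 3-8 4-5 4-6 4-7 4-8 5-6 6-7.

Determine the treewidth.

4

A width-4 tree decomposition is:
Bags: B1 = {0, 2, 3, 4, 6}  B2 = {0, 3, 4, 5, 6}  B3 = {0, 1, 2, 3, 4}  B4 = {0, 2, 3, 4, 8}  B5 = {0, 2, 4, 6, 7}
Tree: B1–B2, B1–B3, B3–B4, B1–B5
Every bag has size at most 5, so the width is 5 − 1 = 4 and tw(G) ≤ 4. Conversely, {0, 2, 3, 4, 8} is a clique of size 5, and the vertices of any clique must share a bag in every tree decomposition; so some bag has ≥ 5 vertices and tw(G) ≥ 4. Hence tw(G) = 4 exactly.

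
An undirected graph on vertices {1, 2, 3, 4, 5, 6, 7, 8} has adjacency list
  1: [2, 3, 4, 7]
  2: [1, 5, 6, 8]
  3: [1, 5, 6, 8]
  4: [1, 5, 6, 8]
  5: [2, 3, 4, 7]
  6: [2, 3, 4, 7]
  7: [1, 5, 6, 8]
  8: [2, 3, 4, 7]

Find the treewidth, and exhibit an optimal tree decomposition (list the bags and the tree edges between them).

Every bag has size at most 5, so the width is 5 − 1 = 4 and tw(G) ≤ 4. For the lower bound: the 5 vertex sets {1,2}, {3,5}, {4,6}, {8}, {7} are disjoint, each induces a connected subgraph, and every pair is joined by at least one edge of G. Contracting each set to a single vertex therefore yields K_{5} as a minor, and since treewidth is minor-monotone, tw(G) ≥ tw(K_{5}) = 4. The upper and lower bounds meet at 4, so that is the treewidth.

Treewidth 4.
One optimal decomposition is:
Bags: B1 = {1, 2, 5, 6, 8}  B2 = {1, 3, 5, 6, 8}  B3 = {1, 4, 5, 6, 8}  B4 = {1, 5, 6, 7, 8}
Tree: B1–B2, B2–B3, B3–B4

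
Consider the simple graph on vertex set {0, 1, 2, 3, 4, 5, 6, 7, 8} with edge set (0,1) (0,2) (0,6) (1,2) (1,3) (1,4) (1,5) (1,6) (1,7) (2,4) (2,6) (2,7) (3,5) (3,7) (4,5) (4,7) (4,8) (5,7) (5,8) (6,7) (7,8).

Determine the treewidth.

3

A width-3 tree decomposition is:
Bags: B1 = {1, 2, 4, 7}  B2 = {1, 2, 6, 7}  B3 = {1, 4, 5, 7}  B4 = {0, 1, 2, 6}  B5 = {4, 5, 7, 8}  B6 = {1, 3, 5, 7}
Tree: B1–B2, B1–B3, B2–B4, B3–B5, B3–B6
The largest bag has 4 vertices, giving width 3; this decomposition certifies tw(G) ≤ 3. For the lower bound, the 4 vertices {4, 5, 7, 8} are pairwise adjacent, and any tree decomposition puts a clique entirely inside one bag — forcing width ≥ 3. Therefore the treewidth is 3.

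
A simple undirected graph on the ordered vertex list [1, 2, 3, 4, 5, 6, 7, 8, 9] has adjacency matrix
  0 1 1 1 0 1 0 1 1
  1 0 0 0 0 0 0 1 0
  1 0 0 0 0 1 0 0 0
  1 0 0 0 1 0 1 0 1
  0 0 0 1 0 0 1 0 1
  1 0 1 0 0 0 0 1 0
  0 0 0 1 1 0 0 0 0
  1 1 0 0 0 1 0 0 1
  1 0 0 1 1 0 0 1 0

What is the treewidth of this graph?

2

A width-2 tree decomposition is:
Bags: B1 = {1, 4, 9}  B2 = {1, 8, 9}  B3 = {1, 2, 8}  B4 = {1, 6, 8}  B5 = {4, 5, 9}  B6 = {4, 5, 7}  B7 = {1, 3, 6}
Tree: B1–B2, B2–B3, B3–B4, B1–B5, B5–B6, B4–B7
The largest bag has 3 vertices, giving width 2; this decomposition certifies tw(G) ≤ 2. On the other hand G contains the 3-clique {1, 8, 9}. A clique must lie in a single bag of any decomposition, so no decomposition can have width below 2. Combining the bounds, tw(G) = 2.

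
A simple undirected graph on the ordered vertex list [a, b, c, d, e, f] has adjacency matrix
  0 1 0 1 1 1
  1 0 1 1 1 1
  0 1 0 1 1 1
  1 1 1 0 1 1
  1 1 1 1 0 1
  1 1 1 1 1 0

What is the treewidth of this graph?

4

A width-4 tree decomposition is:
Bags: B1 = {b, c, d, e, f}  B2 = {a, b, d, e, f}
Tree: B1–B2
Every bag has size at most 5, so the width is 5 − 1 = 4 and tw(G) ≤ 4. Conversely, {b, c, d, e, f} is a clique of size 5, and the vertices of any clique must share a bag in every tree decomposition; so some bag has ≥ 5 vertices and tw(G) ≥ 4. Therefore the treewidth is 4.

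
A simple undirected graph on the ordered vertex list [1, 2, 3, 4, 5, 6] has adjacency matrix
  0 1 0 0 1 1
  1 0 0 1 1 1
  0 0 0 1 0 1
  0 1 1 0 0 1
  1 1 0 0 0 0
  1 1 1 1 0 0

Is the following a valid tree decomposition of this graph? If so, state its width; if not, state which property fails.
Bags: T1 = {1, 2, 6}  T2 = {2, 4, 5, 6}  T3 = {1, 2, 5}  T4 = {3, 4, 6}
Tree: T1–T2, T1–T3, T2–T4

A tree decomposition must satisfy three properties: every vertex lies in some bag; for every edge, both endpoints lie together in some bag; and for every vertex, the bags containing it form a connected subtree. Here bags containing vertex 5 are not connected in the tree, so the decomposition is invalid.

No — bags containing vertex 5 are not connected in the tree.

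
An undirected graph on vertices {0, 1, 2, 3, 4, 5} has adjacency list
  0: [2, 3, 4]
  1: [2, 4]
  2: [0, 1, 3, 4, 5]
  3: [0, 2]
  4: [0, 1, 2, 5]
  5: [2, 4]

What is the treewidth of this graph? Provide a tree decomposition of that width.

Treewidth 2.
One optimal decomposition is:
Bags: B1 = {0, 2, 4}  B2 = {1, 2, 4}  B3 = {0, 2, 3}  B4 = {2, 4, 5}
Tree: B1–B2, B1–B3, B1–B4

Each bag holds 3 vertices, so the decomposition has width 2, which upper-bounds the treewidth. On the other hand G contains the 3-clique {0, 2, 3}. A clique must lie in a single bag of any decomposition, so no decomposition can have width below 2. Hence tw(G) = 2 exactly.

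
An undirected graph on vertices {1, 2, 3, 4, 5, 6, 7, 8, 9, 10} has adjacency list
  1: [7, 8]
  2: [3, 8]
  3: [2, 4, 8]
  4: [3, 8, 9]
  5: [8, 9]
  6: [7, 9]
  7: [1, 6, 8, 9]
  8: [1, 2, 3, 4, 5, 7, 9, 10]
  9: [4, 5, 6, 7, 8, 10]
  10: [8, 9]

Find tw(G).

A width-2 tree decomposition is:
Bags: B1 = {6, 7, 9}  B2 = {7, 8, 9}  B3 = {8, 9, 10}  B4 = {1, 7, 8}  B5 = {4, 8, 9}  B6 = {3, 4, 8}  B7 = {2, 3, 8}  B8 = {5, 8, 9}
Tree: B1–B2, B2–B3, B2–B4, B3–B5, B5–B6, B6–B7, B2–B8
Each bag holds 3 vertices, so the decomposition has width 2, which upper-bounds the treewidth. For the lower bound, the 3 vertices {1, 7, 8} are pairwise adjacent, and any tree decomposition puts a clique entirely inside one bag — forcing width ≥ 2. Hence tw(G) = 2 exactly.

2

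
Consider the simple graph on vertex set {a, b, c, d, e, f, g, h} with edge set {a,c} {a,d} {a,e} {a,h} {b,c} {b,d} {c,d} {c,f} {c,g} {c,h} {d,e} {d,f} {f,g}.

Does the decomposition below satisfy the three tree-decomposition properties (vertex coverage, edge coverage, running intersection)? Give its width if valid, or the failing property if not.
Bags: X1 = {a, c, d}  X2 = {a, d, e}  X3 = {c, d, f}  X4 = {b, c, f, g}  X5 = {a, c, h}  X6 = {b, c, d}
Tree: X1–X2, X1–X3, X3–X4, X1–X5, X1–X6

A tree decomposition must satisfy three properties: every vertex lies in some bag; for every edge, both endpoints lie together in some bag; and for every vertex, the bags containing it form a connected subtree. Here bags containing vertex b are not connected in the tree, so the decomposition is invalid.

No — bags containing vertex b are not connected in the tree.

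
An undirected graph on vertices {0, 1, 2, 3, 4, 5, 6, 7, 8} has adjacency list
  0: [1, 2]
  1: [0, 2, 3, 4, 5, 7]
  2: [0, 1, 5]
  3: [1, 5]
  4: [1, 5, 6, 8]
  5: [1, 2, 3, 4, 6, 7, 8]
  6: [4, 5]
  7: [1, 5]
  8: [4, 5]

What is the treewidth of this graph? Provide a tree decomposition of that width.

The largest bag has 3 vertices, giving width 2; this decomposition certifies tw(G) ≤ 2. For the lower bound, the 3 vertices {0, 1, 2} are pairwise adjacent, and any tree decomposition puts a clique entirely inside one bag — forcing width ≥ 2. Therefore the treewidth is 2.

Treewidth 2.
Bags: B1 = {1, 2, 5}  B2 = {1, 5, 7}  B3 = {1, 4, 5}  B4 = {4, 5, 6}  B5 = {1, 3, 5}  B6 = {4, 5, 8}  B7 = {0, 1, 2}
Tree: B1–B2, B2–B3, B3–B4, B1–B5, B4–B6, B1–B7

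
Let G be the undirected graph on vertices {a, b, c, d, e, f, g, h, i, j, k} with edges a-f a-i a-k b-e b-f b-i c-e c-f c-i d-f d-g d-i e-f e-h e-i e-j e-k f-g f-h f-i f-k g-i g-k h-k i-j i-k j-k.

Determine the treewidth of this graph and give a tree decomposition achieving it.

Every bag has size at most 4, so the width is 4 − 1 = 3 and tw(G) ≤ 3. Conversely, {e, i, j, k} is a clique of size 4, and the vertices of any clique must share a bag in every tree decomposition; so some bag has ≥ 4 vertices and tw(G) ≥ 3. Therefore the treewidth is 3.

Treewidth 3.
One such decomposition:
Bags: B1 = {e, f, h, k}  B2 = {e, f, i, k}  B3 = {b, e, f, i}  B4 = {f, g, i, k}  B5 = {e, i, j, k}  B6 = {d, f, g, i}  B7 = {a, f, i, k}  B8 = {c, e, f, i}
Tree: B1–B2, B2–B3, B2–B4, B2–B5, B4–B6, B2–B7, B3–B8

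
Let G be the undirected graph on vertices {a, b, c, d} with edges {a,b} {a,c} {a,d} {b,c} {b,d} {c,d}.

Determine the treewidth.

3

A width-3 tree decomposition is:
Bags: B1 = {a, b, c, d}
Tree: (single bag)
A single bag containing all 4 vertices is trivially a valid decomposition of width 3. For the lower bound, the 4 vertices {a, b, c, d} are pairwise adjacent, and any tree decomposition puts a clique entirely inside one bag — forcing width ≥ 3. Therefore the treewidth is 3.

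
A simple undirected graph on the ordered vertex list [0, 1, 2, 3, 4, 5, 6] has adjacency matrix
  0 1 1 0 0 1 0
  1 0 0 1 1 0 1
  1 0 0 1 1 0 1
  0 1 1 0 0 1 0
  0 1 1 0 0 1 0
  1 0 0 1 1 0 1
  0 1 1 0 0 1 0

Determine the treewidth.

3

A width-3 tree decomposition is:
Bags: B1 = {1, 2, 4, 5}  B2 = {0, 1, 2, 5}  B3 = {1, 2, 5, 6}  B4 = {1, 2, 3, 5}
Tree: B1–B2, B2–B3, B3–B4
The largest bag has 4 vertices, giving width 3; this decomposition certifies tw(G) ≤ 3. For the lower bound: the 4 vertex sets {1,4}, {0,5}, {2}, {6} are disjoint, each induces a connected subgraph, and every pair is joined by at least one edge of G. Contracting each set to a single vertex therefore yields K_{4} as a minor, and since treewidth is minor-monotone, tw(G) ≥ tw(K_{4}) = 3. Therefore the treewidth is 3.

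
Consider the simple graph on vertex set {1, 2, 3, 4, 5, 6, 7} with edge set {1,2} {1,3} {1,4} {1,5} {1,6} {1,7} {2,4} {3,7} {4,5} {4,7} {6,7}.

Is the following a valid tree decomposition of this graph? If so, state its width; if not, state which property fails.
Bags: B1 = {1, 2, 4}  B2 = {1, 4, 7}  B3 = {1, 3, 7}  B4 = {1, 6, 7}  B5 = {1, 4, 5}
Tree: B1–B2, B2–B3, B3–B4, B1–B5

Checking the three conditions: (i) the bags cover all of {1, 2, 3, 4, 5, 6, 7}; (ii) for each edge, some bag contains both endpoints; (iii) the bags containing any fixed vertex form a subtree. All hold, so the decomposition is valid with width 3 − 1 = 2.

Yes; width 2.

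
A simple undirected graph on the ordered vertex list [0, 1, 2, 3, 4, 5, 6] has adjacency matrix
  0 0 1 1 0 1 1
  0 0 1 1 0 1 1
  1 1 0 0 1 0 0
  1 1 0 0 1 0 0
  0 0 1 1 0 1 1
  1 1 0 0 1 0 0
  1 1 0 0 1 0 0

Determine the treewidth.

3

A width-3 tree decomposition is:
Bags: B1 = {0, 1, 4, 6}  B2 = {0, 1, 4, 5}  B3 = {0, 1, 3, 4}  B4 = {0, 1, 2, 4}
Tree: B1–B2, B2–B3, B3–B4
Every bag has size at most 4, so the width is 4 − 1 = 3 and tw(G) ≤ 3. For the lower bound: the 4 vertex sets {1,6}, {0,5}, {4}, {3} are disjoint, each induces a connected subgraph, and every pair is joined by at least one edge of G. Contracting each set to a single vertex therefore yields K_{4} as a minor, and since treewidth is minor-monotone, tw(G) ≥ tw(K_{4}) = 3. Therefore the treewidth is 3.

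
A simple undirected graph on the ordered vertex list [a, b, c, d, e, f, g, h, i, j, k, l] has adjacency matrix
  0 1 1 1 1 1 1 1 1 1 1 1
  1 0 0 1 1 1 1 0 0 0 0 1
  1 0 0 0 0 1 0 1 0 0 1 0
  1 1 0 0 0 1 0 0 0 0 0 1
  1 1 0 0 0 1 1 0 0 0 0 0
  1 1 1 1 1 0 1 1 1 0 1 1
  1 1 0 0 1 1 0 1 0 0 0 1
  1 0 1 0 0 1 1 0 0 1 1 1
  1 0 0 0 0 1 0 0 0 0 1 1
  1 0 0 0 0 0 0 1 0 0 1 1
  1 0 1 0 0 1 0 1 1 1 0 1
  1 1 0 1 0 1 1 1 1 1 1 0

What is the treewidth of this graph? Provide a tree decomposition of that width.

Every bag has size at most 5, so the width is 5 − 1 = 4 and tw(G) ≤ 4. Conversely, {a, h, j, k, l} is a clique of size 5, and the vertices of any clique must share a bag in every tree decomposition; so some bag has ≥ 5 vertices and tw(G) ≥ 4. Therefore the treewidth is 4.

Treewidth 4.
Bags: B1 = {a, f, g, h, l}  B2 = {a, f, h, k, l}  B3 = {a, b, f, g, l}  B4 = {a, b, d, f, l}  B5 = {a, c, f, h, k}  B6 = {a, b, e, f, g}  B7 = {a, f, i, k, l}  B8 = {a, h, j, k, l}
Tree: B1–B2, B1–B3, B3–B4, B2–B5, B3–B6, B2–B7, B2–B8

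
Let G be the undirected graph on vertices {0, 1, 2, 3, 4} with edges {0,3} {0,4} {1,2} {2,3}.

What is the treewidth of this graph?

1

A width-1 tree decomposition is:
Bags: B1 = {1, 2}  B2 = {2, 3}  B3 = {0, 3}  B4 = {0, 4}
Tree: B1–B2, B2–B3, B3–B4
Each bag holds 2 vertices, so the decomposition has width 1, which upper-bounds the treewidth. G has an edge, so its treewidth is at least 1. The upper and lower bounds meet at 1, so that is the treewidth.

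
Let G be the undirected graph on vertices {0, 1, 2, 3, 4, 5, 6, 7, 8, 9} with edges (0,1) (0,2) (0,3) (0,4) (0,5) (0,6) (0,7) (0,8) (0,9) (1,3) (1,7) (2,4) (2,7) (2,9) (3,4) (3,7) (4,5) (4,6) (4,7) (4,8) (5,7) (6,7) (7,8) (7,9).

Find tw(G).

3

A width-3 tree decomposition is:
Bags: B1 = {0, 2, 7, 9}  B2 = {0, 2, 4, 7}  B3 = {0, 4, 5, 7}  B4 = {0, 3, 4, 7}  B5 = {0, 4, 7, 8}  B6 = {0, 4, 6, 7}  B7 = {0, 1, 3, 7}
Tree: B1–B2, B2–B3, B3–B4, B3–B5, B3–B6, B4–B7
Each bag holds 4 vertices, so the decomposition has width 3, which upper-bounds the treewidth. For the lower bound, the 4 vertices {0, 1, 3, 7} are pairwise adjacent, and any tree decomposition puts a clique entirely inside one bag — forcing width ≥ 3. Combining the bounds, tw(G) = 3.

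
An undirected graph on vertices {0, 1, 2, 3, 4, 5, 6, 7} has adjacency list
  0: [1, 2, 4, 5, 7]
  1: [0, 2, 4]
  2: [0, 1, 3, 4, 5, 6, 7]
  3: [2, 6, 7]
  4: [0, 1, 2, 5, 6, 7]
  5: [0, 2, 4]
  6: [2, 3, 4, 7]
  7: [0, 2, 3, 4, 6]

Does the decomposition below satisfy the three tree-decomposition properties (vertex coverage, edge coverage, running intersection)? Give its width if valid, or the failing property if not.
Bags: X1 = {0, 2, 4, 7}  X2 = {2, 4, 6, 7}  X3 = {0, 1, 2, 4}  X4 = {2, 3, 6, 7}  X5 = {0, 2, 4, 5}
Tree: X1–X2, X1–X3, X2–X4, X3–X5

Yes; width 3.

Every vertex of G appears in some bag (union = {0, 1, 2, 3, 4, 5, 6, 7}); every edge is covered by a bag; and for each vertex v the set of bags containing v is connected in the bag tree. The decomposition is therefore valid. The largest bag has 4 vertices, so the width is 3.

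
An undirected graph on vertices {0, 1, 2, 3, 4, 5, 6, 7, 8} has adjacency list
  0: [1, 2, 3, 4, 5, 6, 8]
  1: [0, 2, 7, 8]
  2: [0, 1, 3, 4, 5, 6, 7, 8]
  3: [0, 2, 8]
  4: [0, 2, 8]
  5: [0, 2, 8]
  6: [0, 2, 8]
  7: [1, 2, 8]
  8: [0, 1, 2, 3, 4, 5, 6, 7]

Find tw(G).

3

A width-3 tree decomposition is:
Bags: B1 = {0, 2, 6, 8}  B2 = {0, 2, 5, 8}  B3 = {0, 2, 3, 8}  B4 = {0, 1, 2, 8}  B5 = {0, 2, 4, 8}  B6 = {1, 2, 7, 8}
Tree: B1–B2, B1–B3, B3–B4, B2–B5, B4–B6
The largest bag has 4 vertices, giving width 3; this decomposition certifies tw(G) ≤ 3. On the other hand G contains the 4-clique {0, 1, 2, 8}. A clique must lie in a single bag of any decomposition, so no decomposition can have width below 3. The upper and lower bounds meet at 3, so that is the treewidth.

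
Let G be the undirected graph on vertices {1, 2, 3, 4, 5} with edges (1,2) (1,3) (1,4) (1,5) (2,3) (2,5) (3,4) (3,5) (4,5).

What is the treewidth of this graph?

A width-3 tree decomposition is:
Bags: B1 = {1, 3, 4, 5}  B2 = {1, 2, 3, 5}
Tree: B1–B2
The largest bag has 4 vertices, giving width 3; this decomposition certifies tw(G) ≤ 3. For the lower bound, the 4 vertices {1, 2, 3, 5} are pairwise adjacent, and any tree decomposition puts a clique entirely inside one bag — forcing width ≥ 3. Therefore the treewidth is 3.

3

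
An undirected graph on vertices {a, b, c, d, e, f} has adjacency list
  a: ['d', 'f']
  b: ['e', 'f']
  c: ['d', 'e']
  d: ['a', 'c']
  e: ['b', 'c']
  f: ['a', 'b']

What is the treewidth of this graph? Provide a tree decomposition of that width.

The largest bag has 3 vertices, giving width 2; this decomposition certifies tw(G) ≤ 2. For the lower bound, G contains the cycle b–e–c–d–a–f–b, so G is not a forest; only forests have treewidth ≤ 1, hence tw(G) ≥ 2. Combining the bounds, tw(G) = 2.

Treewidth 2.
Bags: B1 = {b, c, e}  B2 = {b, c, d}  B3 = {a, b, d}  B4 = {a, b, f}
Tree: B1–B2, B2–B3, B3–B4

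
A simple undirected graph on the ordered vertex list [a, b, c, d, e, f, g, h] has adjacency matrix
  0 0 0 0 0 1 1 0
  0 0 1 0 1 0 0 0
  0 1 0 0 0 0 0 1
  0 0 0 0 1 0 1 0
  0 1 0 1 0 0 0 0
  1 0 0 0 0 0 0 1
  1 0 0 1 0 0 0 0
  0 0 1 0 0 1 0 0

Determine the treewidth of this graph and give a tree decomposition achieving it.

The largest bag has 3 vertices, giving width 2; this decomposition certifies tw(G) ≤ 2. For the lower bound, G contains the cycle h–f–a–g–d–e–b–c–h, so G is not a forest; only forests have treewidth ≤ 1, hence tw(G) ≥ 2. Combining the bounds, tw(G) = 2.

Treewidth 2.
Bags: B1 = {a, f, h}  B2 = {a, g, h}  B3 = {d, g, h}  B4 = {d, e, h}  B5 = {b, e, h}  B6 = {b, c, h}
Tree: B1–B2, B2–B3, B3–B4, B4–B5, B5–B6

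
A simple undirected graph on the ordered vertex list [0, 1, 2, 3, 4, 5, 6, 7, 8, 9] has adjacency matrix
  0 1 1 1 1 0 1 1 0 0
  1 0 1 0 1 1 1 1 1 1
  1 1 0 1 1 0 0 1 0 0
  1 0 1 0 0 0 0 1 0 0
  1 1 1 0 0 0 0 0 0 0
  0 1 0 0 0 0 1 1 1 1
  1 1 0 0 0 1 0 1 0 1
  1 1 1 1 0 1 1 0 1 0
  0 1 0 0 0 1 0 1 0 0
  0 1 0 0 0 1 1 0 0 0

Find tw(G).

A width-3 tree decomposition is:
Bags: B1 = {0, 1, 6, 7}  B2 = {1, 5, 6, 7}  B3 = {0, 1, 2, 7}  B4 = {0, 1, 2, 4}  B5 = {1, 5, 7, 8}  B6 = {1, 5, 6, 9}  B7 = {0, 2, 3, 7}
Tree: B1–B2, B1–B3, B3–B4, B2–B5, B2–B6, B3–B7
The largest bag has 4 vertices, giving width 3; this decomposition certifies tw(G) ≤ 3. Conversely, {1, 5, 6, 9} is a clique of size 4, and the vertices of any clique must share a bag in every tree decomposition; so some bag has ≥ 4 vertices and tw(G) ≥ 3. Combining the bounds, tw(G) = 3.

3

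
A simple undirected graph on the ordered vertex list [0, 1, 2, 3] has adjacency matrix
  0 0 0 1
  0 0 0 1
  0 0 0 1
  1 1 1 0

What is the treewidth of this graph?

1

A width-1 tree decomposition is:
Bags: B1 = {2, 3}  B2 = {0, 3}  B3 = {1, 3}
Tree: B1–B2, B1–B3
Every bag has size at most 2, so the width is 2 − 1 = 1 and tw(G) ≤ 1. G has an edge, so its treewidth is at least 1. Combining the bounds, tw(G) = 1.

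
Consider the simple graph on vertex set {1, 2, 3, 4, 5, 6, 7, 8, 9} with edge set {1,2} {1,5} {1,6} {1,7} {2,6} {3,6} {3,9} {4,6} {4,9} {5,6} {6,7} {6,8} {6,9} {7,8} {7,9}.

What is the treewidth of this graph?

A width-2 tree decomposition is:
Bags: B1 = {1, 6, 7}  B2 = {6, 7, 8}  B3 = {6, 7, 9}  B4 = {4, 6, 9}  B5 = {1, 2, 6}  B6 = {1, 5, 6}  B7 = {3, 6, 9}
Tree: B1–B2, B2–B3, B3–B4, B1–B5, B1–B6, B3–B7
Every bag has size at most 3, so the width is 3 − 1 = 2 and tw(G) ≤ 2. For the lower bound, the 3 vertices {1, 2, 6} are pairwise adjacent, and any tree decomposition puts a clique entirely inside one bag — forcing width ≥ 2. The upper and lower bounds meet at 2, so that is the treewidth.

2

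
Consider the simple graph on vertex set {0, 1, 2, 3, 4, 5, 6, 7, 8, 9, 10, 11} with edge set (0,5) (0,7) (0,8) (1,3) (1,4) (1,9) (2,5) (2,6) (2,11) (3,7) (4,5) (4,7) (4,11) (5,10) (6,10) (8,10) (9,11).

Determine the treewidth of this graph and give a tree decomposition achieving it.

The largest bag has 4 vertices, giving width 3; this decomposition certifies tw(G) ≤ 3. For the lower bound: the 4 vertex sets {6,8,10}, {2}, {5}, {0,4,7,11} are disjoint, each induces a connected subgraph, and every pair is joined by at least one edge of G. Contracting each set to a single vertex therefore yields K_{4} as a minor, and since treewidth is minor-monotone, tw(G) ≥ tw(K_{4}) = 3. The upper and lower bounds meet at 3, so that is the treewidth.

Treewidth 3.
Bags: B1 = {2, 6, 8, 10}  B2 = {2, 5, 8, 10}  B3 = {0, 2, 5, 8}  B4 = {0, 2, 5, 11}  B5 = {0, 4, 5, 11}  B6 = {0, 4, 7, 11}  B7 = {4, 7, 9, 11}  B8 = {1, 4, 7, 9}  B9 = {1, 3, 7, 9}
Tree: B1–B2, B2–B3, B3–B4, B4–B5, B5–B6, B6–B7, B7–B8, B8–B9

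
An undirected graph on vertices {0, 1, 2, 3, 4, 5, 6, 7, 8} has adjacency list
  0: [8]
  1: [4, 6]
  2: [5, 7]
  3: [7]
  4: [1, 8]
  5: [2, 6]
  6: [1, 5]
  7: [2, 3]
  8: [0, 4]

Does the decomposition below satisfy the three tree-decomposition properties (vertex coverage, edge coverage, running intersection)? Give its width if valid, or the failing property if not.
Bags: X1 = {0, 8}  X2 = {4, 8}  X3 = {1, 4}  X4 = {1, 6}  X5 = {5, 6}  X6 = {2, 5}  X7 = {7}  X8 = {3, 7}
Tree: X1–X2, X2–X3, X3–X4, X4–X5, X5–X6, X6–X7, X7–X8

No — edge (2,7) lies in no bag.

A tree decomposition must satisfy three properties: every vertex lies in some bag; for every edge, both endpoints lie together in some bag; and for every vertex, the bags containing it form a connected subtree. Here edge (2,7) lies in no bag, so the decomposition is invalid.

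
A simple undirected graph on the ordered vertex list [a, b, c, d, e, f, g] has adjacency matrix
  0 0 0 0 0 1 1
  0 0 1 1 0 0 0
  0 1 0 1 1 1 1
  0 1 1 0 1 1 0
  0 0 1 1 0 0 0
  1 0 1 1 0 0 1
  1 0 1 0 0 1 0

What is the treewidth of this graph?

A width-2 tree decomposition is:
Bags: B1 = {c, d, f}  B2 = {c, f, g}  B3 = {a, f, g}  B4 = {b, c, d}  B5 = {c, d, e}
Tree: B1–B2, B2–B3, B1–B4, B4–B5
Each bag holds 3 vertices, so the decomposition has width 2, which upper-bounds the treewidth. For the lower bound, the 3 vertices {c, d, e} are pairwise adjacent, and any tree decomposition puts a clique entirely inside one bag — forcing width ≥ 2. Combining the bounds, tw(G) = 2.

2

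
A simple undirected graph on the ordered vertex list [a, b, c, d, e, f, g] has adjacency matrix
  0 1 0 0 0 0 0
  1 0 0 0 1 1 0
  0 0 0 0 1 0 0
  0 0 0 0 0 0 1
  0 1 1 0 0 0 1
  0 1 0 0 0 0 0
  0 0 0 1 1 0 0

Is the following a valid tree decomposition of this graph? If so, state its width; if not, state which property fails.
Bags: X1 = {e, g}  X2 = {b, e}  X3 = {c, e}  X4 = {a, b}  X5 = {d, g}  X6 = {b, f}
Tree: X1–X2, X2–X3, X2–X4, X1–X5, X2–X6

Checking the three conditions: (i) the bags cover all of {a, b, c, d, e, f, g}; (ii) for each edge, some bag contains both endpoints; (iii) the bags containing any fixed vertex form a subtree. All hold, so the decomposition is valid with width 2 − 1 = 1.

Yes; width 1.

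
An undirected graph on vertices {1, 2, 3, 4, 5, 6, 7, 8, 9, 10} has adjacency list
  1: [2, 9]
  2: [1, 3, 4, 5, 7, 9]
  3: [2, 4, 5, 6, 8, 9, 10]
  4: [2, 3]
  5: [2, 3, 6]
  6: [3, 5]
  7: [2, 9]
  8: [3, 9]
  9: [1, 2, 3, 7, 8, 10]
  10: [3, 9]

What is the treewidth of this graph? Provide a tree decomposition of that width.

Treewidth 2.
One optimal decomposition is:
Bags: B1 = {2, 3, 4}  B2 = {2, 3, 9}  B3 = {2, 3, 5}  B4 = {3, 5, 6}  B5 = {3, 9, 10}  B6 = {2, 7, 9}  B7 = {1, 2, 9}  B8 = {3, 8, 9}
Tree: B1–B2, B1–B3, B3–B4, B2–B5, B2–B6, B2–B7, B2–B8

The largest bag has 3 vertices, giving width 2; this decomposition certifies tw(G) ≤ 2. Conversely, {1, 2, 9} is a clique of size 3, and the vertices of any clique must share a bag in every tree decomposition; so some bag has ≥ 3 vertices and tw(G) ≥ 2. Therefore the treewidth is 2.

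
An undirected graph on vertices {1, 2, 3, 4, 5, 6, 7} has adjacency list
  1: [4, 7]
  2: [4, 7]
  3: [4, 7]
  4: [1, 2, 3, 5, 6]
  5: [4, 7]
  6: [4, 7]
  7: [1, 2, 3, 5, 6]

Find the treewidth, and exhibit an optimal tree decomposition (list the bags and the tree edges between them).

Treewidth 2.
One optimal decomposition is:
Bags: B1 = {4, 6, 7}  B2 = {1, 4, 7}  B3 = {3, 4, 7}  B4 = {2, 4, 7}  B5 = {4, 5, 7}
Tree: B1–B2, B2–B3, B3–B4, B4–B5

The largest bag has 3 vertices, giving width 2; this decomposition certifies tw(G) ≤ 2. Since 7–6–4–1–7 is a cycle in G, G is not acyclic. Forests are exactly the graphs of treewidth ≤ 1, so tw(G) ≥ 2. Hence tw(G) = 2 exactly.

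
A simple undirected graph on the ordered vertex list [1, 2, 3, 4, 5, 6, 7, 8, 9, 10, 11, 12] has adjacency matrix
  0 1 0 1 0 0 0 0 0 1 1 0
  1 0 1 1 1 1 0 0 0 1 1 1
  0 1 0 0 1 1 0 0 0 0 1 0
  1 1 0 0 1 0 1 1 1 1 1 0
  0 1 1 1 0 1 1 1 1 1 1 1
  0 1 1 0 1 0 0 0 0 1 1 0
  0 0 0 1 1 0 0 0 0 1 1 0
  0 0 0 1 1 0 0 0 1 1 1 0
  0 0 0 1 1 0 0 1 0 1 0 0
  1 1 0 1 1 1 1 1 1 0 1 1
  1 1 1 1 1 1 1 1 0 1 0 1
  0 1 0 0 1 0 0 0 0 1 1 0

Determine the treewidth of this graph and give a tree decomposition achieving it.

Treewidth 4.
One optimal decomposition is:
Bags: B1 = {4, 5, 8, 10, 11}  B2 = {4, 5, 7, 10, 11}  B3 = {2, 4, 5, 10, 11}  B4 = {4, 5, 8, 9, 10}  B5 = {1, 2, 4, 10, 11}  B6 = {2, 5, 6, 10, 11}  B7 = {2, 5, 10, 11, 12}  B8 = {2, 3, 5, 6, 11}
Tree: B1–B2, B2–B3, B1–B4, B3–B5, B3–B6, B6–B7, B6–B8

The largest bag has 5 vertices, giving width 4; this decomposition certifies tw(G) ≤ 4. For the lower bound, the 5 vertices {1, 2, 4, 10, 11} are pairwise adjacent, and any tree decomposition puts a clique entirely inside one bag — forcing width ≥ 4. Combining the bounds, tw(G) = 4.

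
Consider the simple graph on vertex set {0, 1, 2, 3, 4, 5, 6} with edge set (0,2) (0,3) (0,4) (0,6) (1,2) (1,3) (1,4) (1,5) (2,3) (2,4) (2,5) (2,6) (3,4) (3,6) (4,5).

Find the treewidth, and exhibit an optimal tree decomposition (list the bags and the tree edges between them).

Treewidth 3.
One such decomposition:
Bags: B1 = {0, 2, 3, 4}  B2 = {1, 2, 3, 4}  B3 = {0, 2, 3, 6}  B4 = {1, 2, 4, 5}
Tree: B1–B2, B1–B3, B2–B4

Each bag holds 4 vertices, so the decomposition has width 3, which upper-bounds the treewidth. On the other hand G contains the 4-clique {0, 2, 3, 4}. A clique must lie in a single bag of any decomposition, so no decomposition can have width below 3. Hence tw(G) = 3 exactly.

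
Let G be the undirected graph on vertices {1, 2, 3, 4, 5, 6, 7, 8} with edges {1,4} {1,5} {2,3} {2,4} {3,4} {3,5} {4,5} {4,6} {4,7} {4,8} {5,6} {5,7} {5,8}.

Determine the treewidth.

A width-2 tree decomposition is:
Bags: B1 = {3, 4, 5}  B2 = {4, 5, 6}  B3 = {4, 5, 8}  B4 = {2, 3, 4}  B5 = {1, 4, 5}  B6 = {4, 5, 7}
Tree: B1–B2, B2–B3, B1–B4, B1–B5, B3–B6
Each bag holds 3 vertices, so the decomposition has width 2, which upper-bounds the treewidth. Conversely, {2, 3, 4} is a clique of size 3, and the vertices of any clique must share a bag in every tree decomposition; so some bag has ≥ 3 vertices and tw(G) ≥ 2. Hence tw(G) = 2 exactly.

2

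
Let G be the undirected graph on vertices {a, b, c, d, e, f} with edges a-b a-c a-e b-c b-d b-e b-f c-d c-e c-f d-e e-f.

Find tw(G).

A width-3 tree decomposition is:
Bags: B1 = {b, c, e, f}  B2 = {b, c, d, e}  B3 = {a, b, c, e}
Tree: B1–B2, B1–B3
Each bag holds 4 vertices, so the decomposition has width 3, which upper-bounds the treewidth. Conversely, {b, c, d, e} is a clique of size 4, and the vertices of any clique must share a bag in every tree decomposition; so some bag has ≥ 4 vertices and tw(G) ≥ 3. Hence tw(G) = 3 exactly.

3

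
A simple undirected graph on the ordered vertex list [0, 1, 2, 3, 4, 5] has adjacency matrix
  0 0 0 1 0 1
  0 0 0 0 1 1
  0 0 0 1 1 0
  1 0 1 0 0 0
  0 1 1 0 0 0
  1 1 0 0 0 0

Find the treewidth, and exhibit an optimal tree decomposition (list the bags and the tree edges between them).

Treewidth 2.
One such decomposition:
Bags: B1 = {0, 1, 5}  B2 = {0, 1, 3}  B3 = {1, 2, 3}  B4 = {1, 2, 4}
Tree: B1–B2, B2–B3, B3–B4

Every bag has size at most 3, so the width is 3 − 1 = 2 and tw(G) ≤ 2. For the lower bound, G contains the cycle 1–5–0–3–2–4–1, so G is not a forest; only forests have treewidth ≤ 1, hence tw(G) ≥ 2. Hence tw(G) = 2 exactly.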